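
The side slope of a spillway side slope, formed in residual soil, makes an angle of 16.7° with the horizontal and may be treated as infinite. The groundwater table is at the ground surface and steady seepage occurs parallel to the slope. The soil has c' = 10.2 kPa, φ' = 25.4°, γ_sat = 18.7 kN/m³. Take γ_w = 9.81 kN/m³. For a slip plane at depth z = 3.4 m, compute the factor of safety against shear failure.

With seepage parallel to the slope and the water table at the surface, the effective normal stress on the slip plane uses the buoyant unit weight γ' = γ_sat − γ_w while the driving shear stress uses γ_sat:
FS = [c' + γ' z cos²β tanφ'] / [γ_sat z sinβ cosβ]
γ' = 18.7 − 9.81 = 8.89 kN/m³
Numerator = 10.2 + 8.89·3.4·cos²16.7°·tan25.4° = 10.2 + 8.89·3.4·0.9174·0.4748 = 23.367 kPa
Denominator = 18.7·3.4·sin16.7°·cos16.7° = 18.7·3.4·0.2874·0.9578 = 17.500 kPa
FS = 23.367 / 17.500 = 1.335

FS = 1.34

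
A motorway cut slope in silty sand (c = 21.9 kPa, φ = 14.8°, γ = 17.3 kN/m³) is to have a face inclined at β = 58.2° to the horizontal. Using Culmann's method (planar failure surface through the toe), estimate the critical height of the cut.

Culmann's analysis gives the critical failure plane at α_cr = (β + φ)/2 = (58.2 + 14.8)/2 = 36.5°, and the critical height
H_c = (4c/γ) · sinβ cosφ / [1 − cos(β − φ)]
    = (4·21.9/17.3) · sin58.2°·cos14.8° / [1 − cos(43.4°)]
    = 5.064 · 0.8499·0.9668 / [1 − 0.7266]
    = 5.064 · 0.8217 / 0.2734
    = 15.22 m

H_c = 15.22 m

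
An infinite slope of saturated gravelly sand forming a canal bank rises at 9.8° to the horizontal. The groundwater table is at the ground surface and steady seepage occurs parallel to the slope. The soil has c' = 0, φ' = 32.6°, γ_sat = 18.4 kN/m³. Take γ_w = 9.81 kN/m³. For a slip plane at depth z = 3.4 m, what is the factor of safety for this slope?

FS = 1.73

With seepage parallel to the slope and the water table at the surface, the effective normal stress on the slip plane uses the buoyant unit weight γ' = γ_sat − γ_w while the driving shear stress uses γ_sat:
FS = [c' + γ' z cos²β tanφ'] / [γ_sat z sinβ cosβ]
(For c' = 0 this reduces to FS = (γ'/γ_sat)·tanφ'/tanβ.)
γ' = 18.4 − 9.81 = 8.59 kN/m³
Numerator = 0.0 + 8.59·3.4·cos²9.8°·tan32.6° = 0.0 + 8.59·3.4·0.9710·0.6395 = 18.137 kPa
Denominator = 18.4·3.4·sin9.8°·cos9.8° = 18.4·3.4·0.1702·0.9854 = 10.493 kPa
FS = 18.137 / 10.493 = 1.728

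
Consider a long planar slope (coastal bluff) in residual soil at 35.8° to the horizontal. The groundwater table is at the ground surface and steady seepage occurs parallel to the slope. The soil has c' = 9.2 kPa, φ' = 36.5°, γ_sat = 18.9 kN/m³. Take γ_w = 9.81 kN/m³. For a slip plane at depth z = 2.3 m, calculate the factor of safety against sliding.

With seepage parallel to the slope and the water table at the surface, the effective normal stress on the slip plane uses the buoyant unit weight γ' = γ_sat − γ_w while the driving shear stress uses γ_sat:
FS = [c' + γ' z cos²β tanφ'] / [γ_sat z sinβ cosβ]
γ' = 18.9 − 9.81 = 9.09 kN/m³
Numerator = 9.2 + 9.09·2.3·cos²35.8°·tan36.5° = 9.2 + 9.09·2.3·0.6578·0.7400 = 19.377 kPa
Denominator = 18.9·2.3·sin35.8°·cos35.8° = 18.9·2.3·0.5850·0.8111 = 20.624 kPa
FS = 19.377 / 20.624 = 0.940

FS = 0.94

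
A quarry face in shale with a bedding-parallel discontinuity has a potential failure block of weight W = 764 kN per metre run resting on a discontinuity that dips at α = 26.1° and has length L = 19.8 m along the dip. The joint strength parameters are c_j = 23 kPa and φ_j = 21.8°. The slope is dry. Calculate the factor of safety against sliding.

FS = 2.17

Resolving the block weight along and normal to the plane and applying the Mohr–Coulomb strength on the joint:
N' = W cosα = 764·cos26.1° = 686.1 kN/m
Driving force T = W sinα = 764·sin26.1° = 336.1 kN/m
Resisting force R = c_j·L + N'·tanφ_j = 23·19.8 + 686.1·tan21.8° = 455.4 + 274.4 = 729.8 kN/m
FS = R / T = 729.8 / 336.1 = 2.171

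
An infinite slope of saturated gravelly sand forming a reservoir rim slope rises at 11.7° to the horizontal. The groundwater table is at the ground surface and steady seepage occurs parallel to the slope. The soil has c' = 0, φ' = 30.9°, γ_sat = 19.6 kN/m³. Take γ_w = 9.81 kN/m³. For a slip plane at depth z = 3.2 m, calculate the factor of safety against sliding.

With seepage parallel to the slope and the water table at the surface, the effective normal stress on the slip plane uses the buoyant unit weight γ' = γ_sat − γ_w while the driving shear stress uses γ_sat:
FS = [c' + γ' z cos²β tanφ'] / [γ_sat z sinβ cosβ]
(For c' = 0 this reduces to FS = (γ'/γ_sat)·tanφ'/tanβ.)
γ' = 19.6 − 9.81 = 9.79 kN/m³
Numerator = 0.0 + 9.79·3.2·cos²11.7°·tan30.9° = 0.0 + 9.79·3.2·0.9589·0.5985 = 17.978 kPa
Denominator = 19.6·3.2·sin11.7°·cos11.7° = 19.6·3.2·0.2028·0.9792 = 12.455 kPa
FS = 17.978 / 12.455 = 1.444

FS = 1.44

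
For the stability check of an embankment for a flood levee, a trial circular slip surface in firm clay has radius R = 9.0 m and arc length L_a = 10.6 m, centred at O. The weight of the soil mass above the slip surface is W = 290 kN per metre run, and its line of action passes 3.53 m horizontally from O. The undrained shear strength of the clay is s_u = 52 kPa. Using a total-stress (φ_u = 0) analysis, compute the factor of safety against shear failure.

FS = 4.85

Taking moments about the centre O, the resisting moment is provided by the undrained shear strength acting along the arc:
M_R = s_u·L_a·R = 52·10.60·9.0 = 4960.8 kN·m/m
M_D = W·d = 290·3.53 = 1023.7 kN·m/m
FS = M_R / M_D = 4960.8 / 1023.7 = 4.846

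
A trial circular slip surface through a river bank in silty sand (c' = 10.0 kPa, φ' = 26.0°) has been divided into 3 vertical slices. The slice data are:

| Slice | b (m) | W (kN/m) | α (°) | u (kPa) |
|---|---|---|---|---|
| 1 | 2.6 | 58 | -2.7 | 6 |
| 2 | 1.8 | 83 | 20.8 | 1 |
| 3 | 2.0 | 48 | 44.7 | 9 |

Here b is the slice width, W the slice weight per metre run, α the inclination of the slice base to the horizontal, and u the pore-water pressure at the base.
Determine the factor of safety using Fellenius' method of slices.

Ordinary method of slices: FS = Σ[c'·Δl_i + (W_i cosα_i − u_i·Δl_i)·tanφ'] / Σ W_i sinα_i, with Δl_i = b_i / cosα_i.
Slice 1: Δl = 2.6/cos(-2.7°) = 2.603 m; N'_1 = 58·cos(-2.7°) − 6·2.603 = 42.3; c'Δl = 26.03; W sinα = -2.7
Slice 2: Δl = 1.8/cos20.8° = 1.925 m; N'_2 = 83·cos20.8° − 1·1.925 = 75.7; c'Δl = 19.25; W sinα = 29.5
Slice 3: Δl = 2.0/cos44.7° = 2.814 m; N'_3 = 48·cos44.7° − 9·2.814 = 8.8; c'Δl = 28.14; W sinα = 33.8
Σc'Δl = 73.4 kN/m; ΣN' = 126.8 kN/m; ΣW sinα = 60.5 kN/m
Resisting = 73.4 + 126.8·tan26.0° = 73.4 + 61.8 = 135.3 kN/m
FS = 135.3 / 60.5 = 2.235

FS = 2.24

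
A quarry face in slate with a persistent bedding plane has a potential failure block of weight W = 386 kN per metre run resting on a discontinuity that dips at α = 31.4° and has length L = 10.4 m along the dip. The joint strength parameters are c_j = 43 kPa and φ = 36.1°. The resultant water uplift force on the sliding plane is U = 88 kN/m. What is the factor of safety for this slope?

Resolving the block weight along and normal to the plane and applying the Mohr–Coulomb strength on the joint:
N' = W cosα − U = 386·cos31.4° − 88 = 241.5 kN/m
Driving force T = W sinα = 386·sin31.4° = 201.1 kN/m
Resisting force R = c_j·L + N'·tanφ = 43·10.4 + 241.5·tan36.1° = 447.2 + 176.1 = 623.3 kN/m
FS = R / T = 623.3 / 201.1 = 3.099

FS = 3.10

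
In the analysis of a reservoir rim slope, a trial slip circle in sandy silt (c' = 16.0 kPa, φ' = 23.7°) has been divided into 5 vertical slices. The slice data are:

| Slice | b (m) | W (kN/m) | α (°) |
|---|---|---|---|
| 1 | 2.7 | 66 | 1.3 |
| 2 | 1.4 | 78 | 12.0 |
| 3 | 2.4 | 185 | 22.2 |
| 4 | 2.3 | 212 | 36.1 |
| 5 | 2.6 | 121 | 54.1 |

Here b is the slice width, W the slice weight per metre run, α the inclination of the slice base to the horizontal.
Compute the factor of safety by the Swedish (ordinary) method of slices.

FS = 1.51

Ordinary method of slices: FS = Σ[c'·Δl_i + (W_i cosα_i)·tanφ'] / Σ W_i sinα_i, with Δl_i = b_i / cosα_i.
Slice 1: Δl = 2.7/cos1.3° = 2.701 m; N'_1 = 66·cos1.3° = 66.0; c'Δl = 43.21; W sinα = 1.5
Slice 2: Δl = 1.4/cos12.0° = 1.431 m; N'_2 = 78·cos12.0° = 76.3; c'Δl = 22.90; W sinα = 16.2
Slice 3: Δl = 2.4/cos22.2° = 2.592 m; N'_3 = 185·cos22.2° = 171.3; c'Δl = 41.47; W sinα = 69.9
Slice 4: Δl = 2.3/cos36.1° = 2.847 m; N'_4 = 212·cos36.1° = 171.3; c'Δl = 45.55; W sinα = 124.9
Slice 5: Δl = 2.6/cos54.1° = 4.434 m; N'_5 = 121·cos54.1° = 71.0; c'Δl = 70.94; W sinα = 98.0
Σc'Δl = 224.1 kN/m; ΣN' = 555.8 kN/m; ΣW sinα = 310.5 kN/m
Resisting = 224.1 + 555.8·tan23.7° = 224.1 + 244.0 = 468.1 kN/m
FS = 468.1 / 310.5 = 1.507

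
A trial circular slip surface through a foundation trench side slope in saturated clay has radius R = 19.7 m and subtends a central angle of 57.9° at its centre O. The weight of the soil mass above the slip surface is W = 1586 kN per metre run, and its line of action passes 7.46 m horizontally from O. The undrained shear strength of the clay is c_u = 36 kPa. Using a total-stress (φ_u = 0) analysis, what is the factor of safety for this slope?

FS = 1.19

Taking moments about the centre O, the resisting moment is provided by the undrained shear strength acting along the arc:
Arc length L_a = R·θ = 19.7·(57.9°·π/180) = 19.7·1.0105 = 19.91 m
M_R = c_u·L_a·R = 36·19.91·19.7 = 14118.6 kN·m/m
M_D = W·d = 1586·7.46 = 11831.6 kN·m/m
FS = M_R / M_D = 14118.6 / 11831.6 = 1.193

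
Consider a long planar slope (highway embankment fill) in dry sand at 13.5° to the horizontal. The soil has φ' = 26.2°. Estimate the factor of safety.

FS = 2.05

For a dry cohesionless infinite slope the factor of safety is FS = tanφ' / tanβ.
FS = tan26.2° / tan13.5° = 0.4921 / 0.2401 = 2.050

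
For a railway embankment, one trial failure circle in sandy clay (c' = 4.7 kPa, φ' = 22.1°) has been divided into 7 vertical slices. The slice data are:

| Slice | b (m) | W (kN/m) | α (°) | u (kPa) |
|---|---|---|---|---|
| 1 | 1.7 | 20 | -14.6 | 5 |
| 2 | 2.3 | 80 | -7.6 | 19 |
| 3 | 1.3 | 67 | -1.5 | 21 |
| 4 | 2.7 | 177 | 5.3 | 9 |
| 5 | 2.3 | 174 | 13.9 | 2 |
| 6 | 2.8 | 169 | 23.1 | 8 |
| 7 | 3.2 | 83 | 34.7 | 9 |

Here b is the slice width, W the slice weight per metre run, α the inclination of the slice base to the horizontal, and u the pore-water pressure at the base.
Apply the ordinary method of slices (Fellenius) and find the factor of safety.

FS = 2.02

Ordinary method of slices: FS = Σ[c'·Δl_i + (W_i cosα_i − u_i·Δl_i)·tanφ'] / Σ W_i sinα_i, with Δl_i = b_i / cosα_i.
Slice 1: Δl = 1.7/cos(-14.6°) = 1.757 m; N'_1 = 20·cos(-14.6°) − 5·1.757 = 10.6; c'Δl = 8.26; W sinα = -5.0
Slice 2: Δl = 2.3/cos(-7.6°) = 2.320 m; N'_2 = 80·cos(-7.6°) − 19·2.320 = 35.2; c'Δl = 10.91; W sinα = -10.6
Slice 3: Δl = 1.3/cos(-1.5°) = 1.300 m; N'_3 = 67·cos(-1.5°) − 21·1.300 = 39.7; c'Δl = 6.11; W sinα = -1.8
Slice 4: Δl = 2.7/cos5.3° = 2.712 m; N'_4 = 177·cos5.3° − 9·2.712 = 151.8; c'Δl = 12.74; W sinα = 16.3
Slice 5: Δl = 2.3/cos13.9° = 2.369 m; N'_5 = 174·cos13.9° − 2·2.369 = 164.2; c'Δl = 11.14; W sinα = 41.8
Slice 6: Δl = 2.8/cos23.1° = 3.044 m; N'_6 = 169·cos23.1° − 8·3.044 = 131.1; c'Δl = 14.31; W sinα = 66.3
Slice 7: Δl = 3.2/cos34.7° = 3.892 m; N'_7 = 83·cos34.7° − 9·3.892 = 33.2; c'Δl = 18.29; W sinα = 47.3
Σc'Δl = 81.8 kN/m; ΣN' = 565.8 kN/m; ΣW sinα = 154.3 kN/m
Resisting = 81.8 + 565.8·tan22.1° = 81.8 + 229.7 = 311.5 kN/m
FS = 311.5 / 154.3 = 2.018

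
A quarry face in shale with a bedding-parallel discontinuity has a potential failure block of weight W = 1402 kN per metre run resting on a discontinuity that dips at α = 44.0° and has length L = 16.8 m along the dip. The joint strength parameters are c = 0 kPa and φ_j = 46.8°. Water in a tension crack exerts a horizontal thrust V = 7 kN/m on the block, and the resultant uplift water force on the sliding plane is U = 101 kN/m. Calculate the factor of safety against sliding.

FS = 0.98

Resolving the block weight along and normal to the plane and applying the Mohr–Coulomb strength on the joint:
N' = W cosα − U − V sinα = 1402·cos44.0° − 101 − 7·sin44.0° = 902.7 kN/m
Driving force T = W sinα + V cosα = 1402·sin44.0° + 7·cos44.0° = 978.9 kN/m
Resisting force R = c·L + N'·tanφ_j = 0·16.8 + 902.7·tan46.8° = 0.0 + 961.2 = 961.2 kN/m
FS = R / T = 961.2 / 978.9 = 0.982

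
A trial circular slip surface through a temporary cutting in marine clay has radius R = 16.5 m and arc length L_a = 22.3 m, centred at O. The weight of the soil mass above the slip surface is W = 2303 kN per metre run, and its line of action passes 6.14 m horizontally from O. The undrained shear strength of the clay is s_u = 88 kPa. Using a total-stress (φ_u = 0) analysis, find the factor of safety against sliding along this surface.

Taking moments about the centre O, the resisting moment is provided by the undrained shear strength acting along the arc:
M_R = s_u·L_a·R = 88·22.30·16.5 = 32379.6 kN·m/m
M_D = W·d = 2303·6.14 = 14140.4 kN·m/m
FS = M_R / M_D = 32379.6 / 14140.4 = 2.290

FS = 2.29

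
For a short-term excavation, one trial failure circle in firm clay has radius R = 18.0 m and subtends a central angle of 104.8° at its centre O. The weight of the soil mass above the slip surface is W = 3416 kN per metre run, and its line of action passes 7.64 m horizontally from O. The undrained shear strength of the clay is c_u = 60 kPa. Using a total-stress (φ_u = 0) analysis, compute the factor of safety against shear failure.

Taking moments about the centre O, the resisting moment is provided by the undrained shear strength acting along the arc:
Arc length L_a = R·θ = 18.0·(104.8°·π/180) = 18.0·1.8291 = 32.92 m
M_R = c_u·L_a·R = 60·32.92·18.0 = 35557.8 kN·m/m
M_D = W·d = 3416·7.64 = 26098.2 kN·m/m
FS = M_R / M_D = 35557.8 / 26098.2 = 1.362

FS = 1.36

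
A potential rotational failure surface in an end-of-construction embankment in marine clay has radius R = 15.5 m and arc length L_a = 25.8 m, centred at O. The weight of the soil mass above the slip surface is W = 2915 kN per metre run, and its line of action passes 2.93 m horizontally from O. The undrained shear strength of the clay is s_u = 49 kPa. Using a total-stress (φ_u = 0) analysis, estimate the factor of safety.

FS = 2.29

Taking moments about the centre O, the resisting moment is provided by the undrained shear strength acting along the arc:
M_R = s_u·L_a·R = 49·25.80·15.5 = 19595.1 kN·m/m
M_D = W·d = 2915·2.93 = 8541.0 kN·m/m
FS = M_R / M_D = 19595.1 / 8541.0 = 2.294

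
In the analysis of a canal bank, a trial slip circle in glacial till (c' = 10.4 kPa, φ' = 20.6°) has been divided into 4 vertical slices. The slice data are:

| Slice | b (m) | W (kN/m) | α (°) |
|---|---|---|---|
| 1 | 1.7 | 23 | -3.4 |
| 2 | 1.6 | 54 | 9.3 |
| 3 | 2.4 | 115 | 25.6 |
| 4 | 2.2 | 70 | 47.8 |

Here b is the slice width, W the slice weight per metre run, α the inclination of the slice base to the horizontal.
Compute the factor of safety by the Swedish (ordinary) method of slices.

FS = 1.67

Ordinary method of slices: FS = Σ[c'·Δl_i + (W_i cosα_i)·tanφ'] / Σ W_i sinα_i, with Δl_i = b_i / cosα_i.
Slice 1: Δl = 1.7/cos(-3.4°) = 1.703 m; N'_1 = 23·cos(-3.4°) = 23.0; c'Δl = 17.71; W sinα = -1.4
Slice 2: Δl = 1.6/cos9.3° = 1.621 m; N'_2 = 54·cos9.3° = 53.3; c'Δl = 16.86; W sinα = 8.7
Slice 3: Δl = 2.4/cos25.6° = 2.661 m; N'_3 = 115·cos25.6° = 103.7; c'Δl = 27.68; W sinα = 49.7
Slice 4: Δl = 2.2/cos47.8° = 3.275 m; N'_4 = 70·cos47.8° = 47.0; c'Δl = 34.06; W sinα = 51.9
Σc'Δl = 96.3 kN/m; ΣN' = 227.0 kN/m; ΣW sinα = 108.9 kN/m
Resisting = 96.3 + 227.0·tan20.6° = 96.3 + 85.3 = 181.6 kN/m
FS = 181.6 / 108.9 = 1.668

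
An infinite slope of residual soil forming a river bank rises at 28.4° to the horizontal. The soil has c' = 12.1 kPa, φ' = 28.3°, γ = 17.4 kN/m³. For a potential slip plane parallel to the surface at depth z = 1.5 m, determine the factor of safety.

FS = 2.10

For an infinite slope with a slip plane parallel to the surface (no pore pressure): FS = [c' + γz cos²β tanφ'] / [γz sinβ cosβ].
γz = 17.4·1.5 = 26.10 kN/m²
Numerator = 12.1 + 26.10·cos²28.4°·tan28.3° = 12.1 + 26.10·0.7738·0.5384 = 22.974 kPa
Denominator = 26.10·sin28.4°·cos28.4° = 26.10·0.4756·0.8796 = 10.920 kPa
FS = 22.974 / 10.920 = 2.104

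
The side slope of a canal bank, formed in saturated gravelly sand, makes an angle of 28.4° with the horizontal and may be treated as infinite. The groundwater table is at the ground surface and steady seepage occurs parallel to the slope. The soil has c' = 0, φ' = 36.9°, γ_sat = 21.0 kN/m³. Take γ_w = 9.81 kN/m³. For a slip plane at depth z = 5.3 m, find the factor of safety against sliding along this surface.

FS = 0.74

With seepage parallel to the slope and the water table at the surface, the effective normal stress on the slip plane uses the buoyant unit weight γ' = γ_sat − γ_w while the driving shear stress uses γ_sat:
FS = [c' + γ' z cos²β tanφ'] / [γ_sat z sinβ cosβ]
(For c' = 0 this reduces to FS = (γ'/γ_sat)·tanφ'/tanβ.)
γ' = 21.0 − 9.81 = 11.19 kN/m³
Numerator = 0.0 + 11.19·5.3·cos²28.4°·tan36.9° = 0.0 + 11.19·5.3·0.7738·0.7508 = 34.456 kPa
Denominator = 21.0·5.3·sin28.4°·cos28.4° = 21.0·5.3·0.4756·0.8796 = 46.566 kPa
FS = 34.456 / 46.566 = 0.740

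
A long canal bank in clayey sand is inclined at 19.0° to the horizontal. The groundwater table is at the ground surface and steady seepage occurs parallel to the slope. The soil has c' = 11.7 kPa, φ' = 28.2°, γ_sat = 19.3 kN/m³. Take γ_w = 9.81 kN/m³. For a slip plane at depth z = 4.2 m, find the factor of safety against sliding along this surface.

FS = 1.23

With seepage parallel to the slope and the water table at the surface, the effective normal stress on the slip plane uses the buoyant unit weight γ' = γ_sat − γ_w while the driving shear stress uses γ_sat:
FS = [c' + γ' z cos²β tanφ'] / [γ_sat z sinβ cosβ]
γ' = 19.3 − 9.81 = 9.49 kN/m³
Numerator = 11.7 + 9.49·4.2·cos²19.0°·tan28.2° = 11.7 + 9.49·4.2·0.8940·0.5362 = 30.806 kPa
Denominator = 19.3·4.2·sin19.0°·cos19.0° = 19.3·4.2·0.3256·0.9455 = 24.953 kPa
FS = 30.806 / 24.953 = 1.235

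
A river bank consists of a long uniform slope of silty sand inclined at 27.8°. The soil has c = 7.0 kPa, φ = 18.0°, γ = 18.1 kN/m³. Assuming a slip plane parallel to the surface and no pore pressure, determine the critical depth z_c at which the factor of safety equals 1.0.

z_c = 2.44 m

Setting FS = 1.00 in FS = [c + γz cos²β tanφ] / [γz sinβ cosβ] and solving for z:
z = c / [γ cosβ (FS·sinβ − cosβ·tanφ)]
  = 7.0 / [18.1·cos27.8°·(1.00·sin27.8° − cos27.8°·tan18.0°)]
  = 7.0 / [18.1·0.8846·(1.00·0.4664 − 0.8846·0.3249)]
  = 7.0 / 2.8655 = 2.443 m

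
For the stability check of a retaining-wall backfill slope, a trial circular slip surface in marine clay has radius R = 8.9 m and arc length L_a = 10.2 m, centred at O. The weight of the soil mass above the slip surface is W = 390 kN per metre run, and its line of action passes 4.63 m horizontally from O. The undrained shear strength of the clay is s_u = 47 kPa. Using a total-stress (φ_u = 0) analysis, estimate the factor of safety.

Taking moments about the centre O, the resisting moment is provided by the undrained shear strength acting along the arc:
M_R = s_u·L_a·R = 47·10.20·8.9 = 4266.7 kN·m/m
M_D = W·d = 390·4.63 = 1805.7 kN·m/m
FS = M_R / M_D = 4266.7 / 1805.7 = 2.363

FS = 2.36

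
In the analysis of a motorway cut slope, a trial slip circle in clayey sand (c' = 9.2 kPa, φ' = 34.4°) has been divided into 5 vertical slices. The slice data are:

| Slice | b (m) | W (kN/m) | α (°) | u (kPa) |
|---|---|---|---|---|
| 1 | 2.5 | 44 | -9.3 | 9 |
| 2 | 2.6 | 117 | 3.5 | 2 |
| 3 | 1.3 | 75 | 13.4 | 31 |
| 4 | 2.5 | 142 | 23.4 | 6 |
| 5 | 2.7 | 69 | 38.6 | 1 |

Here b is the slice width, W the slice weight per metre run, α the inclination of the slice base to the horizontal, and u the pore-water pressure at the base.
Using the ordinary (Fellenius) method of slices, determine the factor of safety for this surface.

Ordinary method of slices: FS = Σ[c'·Δl_i + (W_i cosα_i − u_i·Δl_i)·tanφ'] / Σ W_i sinα_i, with Δl_i = b_i / cosα_i.
Slice 1: Δl = 2.5/cos(-9.3°) = 2.533 m; N'_1 = 44·cos(-9.3°) − 9·2.533 = 20.6; c'Δl = 23.31; W sinα = -7.1
Slice 2: Δl = 2.6/cos3.5° = 2.605 m; N'_2 = 117·cos3.5° − 2·2.605 = 111.6; c'Δl = 23.96; W sinα = 7.1
Slice 3: Δl = 1.3/cos13.4° = 1.336 m; N'_3 = 75·cos13.4° − 31·1.336 = 31.5; c'Δl = 12.29; W sinα = 17.4
Slice 4: Δl = 2.5/cos23.4° = 2.724 m; N'_4 = 142·cos23.4° − 6·2.724 = 114.0; c'Δl = 25.06; W sinα = 56.4
Slice 5: Δl = 2.7/cos38.6° = 3.455 m; N'_5 = 69·cos38.6° − 1·3.455 = 50.5; c'Δl = 31.78; W sinα = 43.0
Σc'Δl = 116.4 kN/m; ΣN' = 328.2 kN/m; ΣW sinα = 116.9 kN/m
Resisting = 116.4 + 328.2·tan34.4° = 116.4 + 224.7 = 341.1 kN/m
FS = 341.1 / 116.9 = 2.919

FS = 2.92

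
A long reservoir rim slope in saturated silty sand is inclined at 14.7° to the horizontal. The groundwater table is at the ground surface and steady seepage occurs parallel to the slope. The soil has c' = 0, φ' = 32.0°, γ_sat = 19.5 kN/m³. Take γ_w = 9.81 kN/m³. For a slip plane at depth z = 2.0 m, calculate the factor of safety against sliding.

With seepage parallel to the slope and the water table at the surface, the effective normal stress on the slip plane uses the buoyant unit weight γ' = γ_sat − γ_w while the driving shear stress uses γ_sat:
FS = [c' + γ' z cos²β tanφ'] / [γ_sat z sinβ cosβ]
(For c' = 0 this reduces to FS = (γ'/γ_sat)·tanφ'/tanβ.)
γ' = 19.5 − 9.81 = 9.69 kN/m³
Numerator = 0.0 + 9.69·2.0·cos²14.7°·tan32.0° = 0.0 + 9.69·2.0·0.9356·0.6249 = 11.330 kPa
Denominator = 19.5·2.0·sin14.7°·cos14.7° = 19.5·2.0·0.2538·0.9673 = 9.573 kPa
FS = 11.330 / 9.573 = 1.184

FS = 1.18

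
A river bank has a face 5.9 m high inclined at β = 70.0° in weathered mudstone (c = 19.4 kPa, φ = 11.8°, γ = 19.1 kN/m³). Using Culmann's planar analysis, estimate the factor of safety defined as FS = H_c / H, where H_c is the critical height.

H_c = (4c/γ) · sinβ cosφ / [1 − cos(β − φ)]
    = (4·19.4/19.1) · sin70.0°·cos11.8° / [1 − cos58.2°]
    = 4.063 · 0.9198 / 0.4730 = 7.90 m
FS = H_c / H = 7.90 / 5.9 = 1.339

FS = 1.34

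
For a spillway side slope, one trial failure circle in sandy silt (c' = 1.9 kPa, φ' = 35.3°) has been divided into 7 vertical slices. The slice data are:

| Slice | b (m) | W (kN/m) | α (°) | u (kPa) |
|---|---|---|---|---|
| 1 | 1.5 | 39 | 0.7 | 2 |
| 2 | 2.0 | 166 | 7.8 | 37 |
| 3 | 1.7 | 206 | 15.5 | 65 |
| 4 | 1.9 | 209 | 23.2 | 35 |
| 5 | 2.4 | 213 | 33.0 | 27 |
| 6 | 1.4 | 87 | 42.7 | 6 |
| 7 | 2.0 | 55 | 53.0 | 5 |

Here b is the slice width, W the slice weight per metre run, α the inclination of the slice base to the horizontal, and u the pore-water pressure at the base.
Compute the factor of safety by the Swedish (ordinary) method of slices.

FS = 1.01

Ordinary method of slices: FS = Σ[c'·Δl_i + (W_i cosα_i − u_i·Δl_i)·tanφ'] / Σ W_i sinα_i, with Δl_i = b_i / cosα_i.
Slice 1: Δl = 1.5/cos0.7° = 1.500 m; N'_1 = 39·cos0.7° − 2·1.500 = 36.0; c'Δl = 2.85; W sinα = 0.5
Slice 2: Δl = 2.0/cos7.8° = 2.019 m; N'_2 = 166·cos7.8° − 37·2.019 = 89.8; c'Δl = 3.84; W sinα = 22.5
Slice 3: Δl = 1.7/cos15.5° = 1.764 m; N'_3 = 206·cos15.5° − 65·1.764 = 83.8; c'Δl = 3.35; W sinα = 55.1
Slice 4: Δl = 1.9/cos23.2° = 2.067 m; N'_4 = 209·cos23.2° − 35·2.067 = 119.7; c'Δl = 3.93; W sinα = 82.3
Slice 5: Δl = 2.4/cos33.0° = 2.862 m; N'_5 = 213·cos33.0° − 27·2.862 = 101.4; c'Δl = 5.44; W sinα = 116.0
Slice 6: Δl = 1.4/cos42.7° = 1.905 m; N'_6 = 87·cos42.7° − 6·1.905 = 52.5; c'Δl = 3.62; W sinα = 59.0
Slice 7: Δl = 2.0/cos53.0° = 3.323 m; N'_7 = 55·cos53.0° − 5·3.323 = 16.5; c'Δl = 6.31; W sinα = 43.9
Σc'Δl = 29.3 kN/m; ΣN' = 499.7 kN/m; ΣW sinα = 379.3 kN/m
Resisting = 29.3 + 499.7·tan35.3° = 29.3 + 353.8 = 383.2 kN/m
FS = 383.2 / 379.3 = 1.010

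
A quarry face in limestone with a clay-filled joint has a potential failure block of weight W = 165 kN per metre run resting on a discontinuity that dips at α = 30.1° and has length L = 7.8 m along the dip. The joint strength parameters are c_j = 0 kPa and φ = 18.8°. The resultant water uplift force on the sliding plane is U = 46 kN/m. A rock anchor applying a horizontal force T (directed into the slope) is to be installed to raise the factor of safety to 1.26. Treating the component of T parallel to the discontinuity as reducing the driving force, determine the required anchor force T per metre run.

T = 57 kN/m

Resolving forces along and normal to the sliding plane, with the horizontal anchor force T adding T·sinα to the effective normal force and T·cosα acting up the plane against the driving force:
FS = [c_jL + (W cosα − U + T sinα) tanφ] / [W sinα − T cosα]
Without the anchor: N' = 96.7 kN/m, driving T_d = 82.7 kN/m, resisting R = 0·7.8 + 96.7·tan18.8° = 32.9 kN/m, FS = 0.40.
Setting FS = 1.26 and solving for T:
1.26·(82.7 − T cos30.1°) = 32.9 + T sin30.1°·tan18.8°
T·(sin30.1°·tan18.8° + 1.26·cos30.1°) = 1.26·82.7 − 32.9
T·(0.5015·0.3404 + 1.26·0.8652) = 104.3 − 32.9 = 71.3
T·1.2608 = 71.3
T = 56.6 kN/m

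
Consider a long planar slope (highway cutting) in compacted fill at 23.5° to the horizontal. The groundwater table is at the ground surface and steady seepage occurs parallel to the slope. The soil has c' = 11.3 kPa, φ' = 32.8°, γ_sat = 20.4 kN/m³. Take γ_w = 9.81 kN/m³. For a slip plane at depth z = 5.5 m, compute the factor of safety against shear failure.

FS = 1.04

With seepage parallel to the slope and the water table at the surface, the effective normal stress on the slip plane uses the buoyant unit weight γ' = γ_sat − γ_w while the driving shear stress uses γ_sat:
FS = [c' + γ' z cos²β tanφ'] / [γ_sat z sinβ cosβ]
γ' = 20.4 − 9.81 = 10.59 kN/m³
Numerator = 11.3 + 10.59·5.5·cos²23.5°·tan32.8° = 11.3 + 10.59·5.5·0.8410·0.6445 = 42.868 kPa
Denominator = 20.4·5.5·sin23.5°·cos23.5° = 20.4·5.5·0.3987·0.9171 = 41.029 kPa
FS = 42.868 / 41.029 = 1.045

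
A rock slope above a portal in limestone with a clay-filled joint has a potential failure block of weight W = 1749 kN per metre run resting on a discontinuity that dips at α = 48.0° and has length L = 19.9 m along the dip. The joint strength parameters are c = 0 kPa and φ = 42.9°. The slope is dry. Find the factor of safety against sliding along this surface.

Resolving the block weight along and normal to the plane and applying the Mohr–Coulomb strength on the joint:
N' = W cosα = 1749·cos48.0° = 1170.3 kN/m
Driving force T = W sinα = 1749·sin48.0° = 1299.8 kN/m
Resisting force R = c·L + N'·tanφ = 0·19.9 + 1170.3·tan42.9° = 0.0 + 1087.5 = 1087.5 kN/m
FS = R / T = 1087.5 / 1299.8 = 0.837

FS = 0.84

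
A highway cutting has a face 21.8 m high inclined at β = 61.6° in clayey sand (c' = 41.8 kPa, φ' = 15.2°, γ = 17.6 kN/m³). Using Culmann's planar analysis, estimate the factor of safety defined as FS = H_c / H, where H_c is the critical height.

FS = 1.19

H_c = (4c'/γ) · sinβ cosφ' / [1 − cos(β − φ')]
    = (4·41.8/17.6) · sin61.6°·cos15.2° / [1 − cos46.4°]
    = 9.500 · 0.8489 / 0.3104 = 25.98 m
FS = H_c / H = 25.98 / 21.8 = 1.192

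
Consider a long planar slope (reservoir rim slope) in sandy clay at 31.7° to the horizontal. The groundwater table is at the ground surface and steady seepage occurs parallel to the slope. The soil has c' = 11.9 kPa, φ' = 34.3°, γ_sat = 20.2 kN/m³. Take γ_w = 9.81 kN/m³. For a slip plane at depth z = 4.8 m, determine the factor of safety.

With seepage parallel to the slope and the water table at the surface, the effective normal stress on the slip plane uses the buoyant unit weight γ' = γ_sat − γ_w while the driving shear stress uses γ_sat:
FS = [c' + γ' z cos²β tanφ'] / [γ_sat z sinβ cosβ]
γ' = 20.2 − 9.81 = 10.39 kN/m³
Numerator = 11.9 + 10.39·4.8·cos²31.7°·tan34.3° = 11.9 + 10.39·4.8·0.7239·0.6822 = 36.527 kPa
Denominator = 20.2·4.8·sin31.7°·cos31.7° = 20.2·4.8·0.5255·0.8508 = 43.349 kPa
FS = 36.527 / 43.349 = 0.843

FS = 0.84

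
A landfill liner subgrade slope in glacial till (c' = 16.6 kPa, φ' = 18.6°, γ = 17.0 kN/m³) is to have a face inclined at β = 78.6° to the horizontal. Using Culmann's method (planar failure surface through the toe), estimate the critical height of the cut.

Culmann's analysis gives the critical failure plane at α_cr = (β + φ')/2 = (78.6 + 18.6)/2 = 48.6°, and the critical height
H_c = (4c'/γ) · sinβ cosφ' / [1 − cos(β − φ')]
    = (4·16.6/17.0) · sin78.6°·cos18.6° / [1 − cos(60.0°)]
    = 3.906 · 0.9803·0.9478 / [1 − 0.5000]
    = 3.906 · 0.9291 / 0.5000
    = 7.26 m

H_c = 7.26 m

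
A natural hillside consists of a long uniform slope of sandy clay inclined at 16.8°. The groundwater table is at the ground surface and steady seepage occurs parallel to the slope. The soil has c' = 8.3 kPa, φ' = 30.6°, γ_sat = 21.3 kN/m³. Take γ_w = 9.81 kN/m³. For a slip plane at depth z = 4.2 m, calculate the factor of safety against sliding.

FS = 1.39

With seepage parallel to the slope and the water table at the surface, the effective normal stress on the slip plane uses the buoyant unit weight γ' = γ_sat − γ_w while the driving shear stress uses γ_sat:
FS = [c' + γ' z cos²β tanφ'] / [γ_sat z sinβ cosβ]
γ' = 21.3 − 9.81 = 11.49 kN/m³
Numerator = 8.3 + 11.49·4.2·cos²16.8°·tan30.6° = 8.3 + 11.49·4.2·0.9165·0.5914 = 34.456 kPa
Denominator = 21.3·4.2·sin16.8°·cos16.8° = 21.3·4.2·0.2890·0.9573 = 24.753 kPa
FS = 34.456 / 24.753 = 1.392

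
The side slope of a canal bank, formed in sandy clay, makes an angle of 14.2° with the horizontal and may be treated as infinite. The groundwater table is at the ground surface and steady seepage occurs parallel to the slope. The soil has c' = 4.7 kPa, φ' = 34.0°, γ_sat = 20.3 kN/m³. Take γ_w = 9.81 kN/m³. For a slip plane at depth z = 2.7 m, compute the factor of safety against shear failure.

FS = 1.74

With seepage parallel to the slope and the water table at the surface, the effective normal stress on the slip plane uses the buoyant unit weight γ' = γ_sat − γ_w while the driving shear stress uses γ_sat:
FS = [c' + γ' z cos²β tanφ'] / [γ_sat z sinβ cosβ]
γ' = 20.3 − 9.81 = 10.49 kN/m³
Numerator = 4.7 + 10.49·2.7·cos²14.2°·tan34.0° = 4.7 + 10.49·2.7·0.9398·0.6745 = 22.655 kPa
Denominator = 20.3·2.7·sin14.2°·cos14.2° = 20.3·2.7·0.2453·0.9694 = 13.034 kPa
FS = 22.655 / 13.034 = 1.738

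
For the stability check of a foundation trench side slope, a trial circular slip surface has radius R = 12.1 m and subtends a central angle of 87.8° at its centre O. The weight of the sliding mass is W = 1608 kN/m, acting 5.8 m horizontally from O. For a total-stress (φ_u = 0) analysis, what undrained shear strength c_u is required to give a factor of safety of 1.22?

c_u = 50.7 kPa

FS = c_u·L_a·R / (W·d), so c_u = FS·W·d / (L_a·R).
Arc length L_a = R·θ = 12.1·(87.8°·π/180) = 12.1·1.5324 = 18.54 m
c_u = 1.22·1608·5.8 / (18.54·12.1) = 11378.2 / 224.36 = 50.71 kPa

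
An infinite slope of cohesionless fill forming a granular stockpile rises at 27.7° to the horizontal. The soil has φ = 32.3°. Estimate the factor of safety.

FS = 1.20

For a dry cohesionless infinite slope the factor of safety is FS = tanφ / tanβ.
FS = tan32.3° / tan27.7° = 0.6322 / 0.5250 = 1.204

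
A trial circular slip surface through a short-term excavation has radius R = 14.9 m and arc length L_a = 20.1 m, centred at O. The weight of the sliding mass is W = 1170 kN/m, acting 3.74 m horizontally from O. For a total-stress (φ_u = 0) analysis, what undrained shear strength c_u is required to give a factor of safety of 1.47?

FS = c_u·L_a·R / (W·d), so c_u = FS·W·d / (L_a·R).
c_u = 1.47·1170·3.74 / (20.10·14.9) = 6432.4 / 299.49 = 21.48 kPa

c_u = 21.5 kPa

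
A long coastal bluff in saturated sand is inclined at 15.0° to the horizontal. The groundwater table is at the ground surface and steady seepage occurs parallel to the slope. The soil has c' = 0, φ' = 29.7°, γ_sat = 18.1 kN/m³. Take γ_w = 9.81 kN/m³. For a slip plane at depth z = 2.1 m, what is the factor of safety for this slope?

FS = 0.97

With seepage parallel to the slope and the water table at the surface, the effective normal stress on the slip plane uses the buoyant unit weight γ' = γ_sat − γ_w while the driving shear stress uses γ_sat:
FS = [c' + γ' z cos²β tanφ'] / [γ_sat z sinβ cosβ]
(For c' = 0 this reduces to FS = (γ'/γ_sat)·tanφ'/tanβ.)
γ' = 18.1 − 9.81 = 8.29 kN/m³
Numerator = 0.0 + 8.29·2.1·cos²15.0°·tan29.7° = 0.0 + 8.29·2.1·0.9330·0.5704 = 9.265 kPa
Denominator = 18.1·2.1·sin15.0°·cos15.0° = 18.1·2.1·0.2588·0.9659 = 9.503 kPa
FS = 9.265 / 9.503 = 0.975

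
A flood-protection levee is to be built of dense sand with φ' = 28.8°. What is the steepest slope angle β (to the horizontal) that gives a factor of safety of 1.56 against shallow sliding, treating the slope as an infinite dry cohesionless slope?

For an infinite dry cohesionless slope FS = tanφ'/tanβ, so tanβ = tanφ' / FS.
tanβ = tan28.8° / 1.56 = 0.5498 / 1.56 = 0.3524
β = arctan(0.3524) = 19.41°

β = 19.4°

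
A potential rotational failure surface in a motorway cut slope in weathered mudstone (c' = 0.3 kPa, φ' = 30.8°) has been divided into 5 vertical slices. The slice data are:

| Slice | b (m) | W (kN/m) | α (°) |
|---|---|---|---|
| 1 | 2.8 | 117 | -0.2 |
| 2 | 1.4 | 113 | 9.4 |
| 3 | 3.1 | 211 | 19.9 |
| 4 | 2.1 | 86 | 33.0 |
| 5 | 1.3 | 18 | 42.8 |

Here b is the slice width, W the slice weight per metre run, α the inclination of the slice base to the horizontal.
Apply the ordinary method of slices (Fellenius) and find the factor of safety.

FS = 2.07

Ordinary method of slices: FS = Σ[c'·Δl_i + (W_i cosα_i)·tanφ'] / Σ W_i sinα_i, with Δl_i = b_i / cosα_i.
Slice 1: Δl = 2.8/cos(-0.2°) = 2.800 m; N'_1 = 117·cos(-0.2°) = 117.0; c'Δl = 0.84; W sinα = -0.4
Slice 2: Δl = 1.4/cos9.4° = 1.419 m; N'_2 = 113·cos9.4° = 111.5; c'Δl = 0.43; W sinα = 18.5
Slice 3: Δl = 3.1/cos19.9° = 3.297 m; N'_3 = 211·cos19.9° = 198.4; c'Δl = 0.99; W sinα = 71.8
Slice 4: Δl = 2.1/cos33.0° = 2.504 m; N'_4 = 86·cos33.0° = 72.1; c'Δl = 0.75; W sinα = 46.8
Slice 5: Δl = 1.3/cos42.8° = 1.772 m; N'_5 = 18·cos42.8° = 13.2; c'Δl = 0.53; W sinα = 12.2
Σc'Δl = 3.5 kN/m; ΣN' = 512.2 kN/m; ΣW sinα = 148.9 kN/m
Resisting = 3.5 + 512.2·tan30.8° = 3.5 + 305.3 = 308.9 kN/m
FS = 308.9 / 148.9 = 2.074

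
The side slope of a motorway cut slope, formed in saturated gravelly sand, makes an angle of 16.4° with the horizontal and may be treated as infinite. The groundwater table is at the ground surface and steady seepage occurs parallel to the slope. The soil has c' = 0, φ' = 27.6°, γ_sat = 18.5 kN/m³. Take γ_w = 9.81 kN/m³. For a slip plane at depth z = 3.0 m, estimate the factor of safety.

With seepage parallel to the slope and the water table at the surface, the effective normal stress on the slip plane uses the buoyant unit weight γ' = γ_sat − γ_w while the driving shear stress uses γ_sat:
FS = [c' + γ' z cos²β tanφ'] / [γ_sat z sinβ cosβ]
(For c' = 0 this reduces to FS = (γ'/γ_sat)·tanφ'/tanβ.)
γ' = 18.5 − 9.81 = 8.69 kN/m³
Numerator = 0.0 + 8.69·3.0·cos²16.4°·tan27.6° = 0.0 + 8.69·3.0·0.9203·0.5228 = 12.543 kPa
Denominator = 18.5·3.0·sin16.4°·cos16.4° = 18.5·3.0·0.2823·0.9593 = 15.032 kPa
FS = 12.543 / 15.032 = 0.834

FS = 0.83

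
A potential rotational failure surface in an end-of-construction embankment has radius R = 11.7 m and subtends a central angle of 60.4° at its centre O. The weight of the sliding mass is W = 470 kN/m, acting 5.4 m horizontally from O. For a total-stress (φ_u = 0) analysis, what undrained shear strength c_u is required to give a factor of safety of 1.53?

c_u = 26.9 kPa

FS = c_u·L_a·R / (W·d), so c_u = FS·W·d / (L_a·R).
Arc length L_a = R·θ = 11.7·(60.4°·π/180) = 11.7·1.0542 = 12.33 m
c_u = 1.53·470·5.4 / (12.33·11.7) = 3883.1 / 144.31 = 26.91 kPa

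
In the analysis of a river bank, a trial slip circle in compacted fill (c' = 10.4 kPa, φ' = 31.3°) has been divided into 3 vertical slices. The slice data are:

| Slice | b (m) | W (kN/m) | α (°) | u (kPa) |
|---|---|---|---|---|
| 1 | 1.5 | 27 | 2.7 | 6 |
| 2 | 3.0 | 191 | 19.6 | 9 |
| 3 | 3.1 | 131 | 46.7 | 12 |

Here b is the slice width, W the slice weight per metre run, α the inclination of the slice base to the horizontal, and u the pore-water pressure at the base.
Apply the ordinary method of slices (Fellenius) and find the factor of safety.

Ordinary method of slices: FS = Σ[c'·Δl_i + (W_i cosα_i − u_i·Δl_i)·tanφ'] / Σ W_i sinα_i, with Δl_i = b_i / cosα_i.
Slice 1: Δl = 1.5/cos2.7° = 1.502 m; N'_1 = 27·cos2.7° − 6·1.502 = 18.0; c'Δl = 15.62; W sinα = 1.3
Slice 2: Δl = 3.0/cos19.6° = 3.185 m; N'_2 = 191·cos19.6° − 9·3.185 = 151.3; c'Δl = 33.12; W sinα = 64.1
Slice 3: Δl = 3.1/cos46.7° = 4.520 m; N'_3 = 131·cos46.7° − 12·4.520 = 35.6; c'Δl = 47.01; W sinα = 95.3
Σc'Δl = 95.7 kN/m; ΣN' = 204.8 kN/m; ΣW sinα = 160.7 kN/m
Resisting = 95.7 + 204.8·tan31.3° = 95.7 + 124.5 = 220.3 kN/m
FS = 220.3 / 160.7 = 1.371

FS = 1.37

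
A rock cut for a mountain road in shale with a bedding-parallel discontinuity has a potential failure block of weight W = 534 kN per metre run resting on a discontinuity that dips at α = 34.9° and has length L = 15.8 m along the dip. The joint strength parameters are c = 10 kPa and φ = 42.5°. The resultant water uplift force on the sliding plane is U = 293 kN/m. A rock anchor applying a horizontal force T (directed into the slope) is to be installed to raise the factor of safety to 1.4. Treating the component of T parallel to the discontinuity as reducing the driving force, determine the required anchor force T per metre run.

T = 82 kN/m

Resolving forces along and normal to the sliding plane, with the horizontal anchor force T adding T·sinα to the effective normal force and T·cosα acting up the plane against the driving force:
FS = [cL + (W cosα − U + T sinα) tanφ] / [W sinα − T cosα]
Without the anchor: N' = 145.0 kN/m, driving T_d = 305.5 kN/m, resisting R = 10·15.8 + 145.0·tan42.5° = 290.8 kN/m, FS = 0.95.
Setting FS = 1.4 and solving for T:
1.4·(305.5 − T cos34.9°) = 290.8 + T sin34.9°·tan42.5°
T·(sin34.9°·tan42.5° + 1.4·cos34.9°) = 1.4·305.5 − 290.8
T·(0.5721·0.9163 + 1.4·0.8202) = 427.7 − 290.8 = 136.9
T·1.6725 = 136.9
T = 81.9 kN/m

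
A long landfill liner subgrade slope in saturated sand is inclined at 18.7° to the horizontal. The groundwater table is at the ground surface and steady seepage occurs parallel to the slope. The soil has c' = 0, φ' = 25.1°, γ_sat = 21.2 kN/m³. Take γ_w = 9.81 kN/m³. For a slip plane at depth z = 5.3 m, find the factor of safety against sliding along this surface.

FS = 0.74

With seepage parallel to the slope and the water table at the surface, the effective normal stress on the slip plane uses the buoyant unit weight γ' = γ_sat − γ_w while the driving shear stress uses γ_sat:
FS = [c' + γ' z cos²β tanφ'] / [γ_sat z sinβ cosβ]
(For c' = 0 this reduces to FS = (γ'/γ_sat)·tanφ'/tanβ.)
γ' = 21.2 − 9.81 = 11.39 kN/m³
Numerator = 0.0 + 11.39·5.3·cos²18.7°·tan25.1° = 0.0 + 11.39·5.3·0.8972·0.4684 = 25.371 kPa
Denominator = 21.2·5.3·sin18.7°·cos18.7° = 21.2·5.3·0.3206·0.9472 = 34.122 kPa
FS = 25.371 / 34.122 = 0.744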